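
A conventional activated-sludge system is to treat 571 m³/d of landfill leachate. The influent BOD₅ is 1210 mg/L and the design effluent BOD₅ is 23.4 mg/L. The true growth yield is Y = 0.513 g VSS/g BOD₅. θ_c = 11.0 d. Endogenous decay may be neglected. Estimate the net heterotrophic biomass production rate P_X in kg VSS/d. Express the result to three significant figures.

Since k_d ≈ 0, Y_obs = Y = 0.513 g VSS/g BOD₅.
Mass of BOD₅ removed per day: Q(S₀ − S) = 571 × 1187 g/m³ = 677.5 kg/d.
P_X = Y_obs · Q(S₀ − S) = 0.5130 × 677.5 = 347.6 kg VSS/d.

P_X ≈ 348 kg VSS/d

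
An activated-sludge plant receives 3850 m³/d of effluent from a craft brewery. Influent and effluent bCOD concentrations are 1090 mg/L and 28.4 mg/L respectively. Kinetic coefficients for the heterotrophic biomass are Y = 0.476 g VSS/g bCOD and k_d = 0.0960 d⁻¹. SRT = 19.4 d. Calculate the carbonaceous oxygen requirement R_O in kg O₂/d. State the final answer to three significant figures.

R_O ≈ 3120 kg O₂/d

Observed yield with endogenous decay: Y_obs = Y / (1 + k_d·θ_c) = 0.476 / (1 + 0.0960 × 19.4) = 0.476 / 2.862 = 0.1663 g VSS/g bCOD.
Substrate removed = Q·(S₀ − S) = 3850 m³/d × (1090 − 28.4) g/m³ = 4.09×10^6 g/d = 4087 kg/d.
Net sludge production P_X = 0.1663 × 4087 = 679.7 kg VSS/d.
R_O = Q·(S₀ − S) − 1.42·P_X = 4087 − 1.42 × 679.7 = 3122 kg O₂/d.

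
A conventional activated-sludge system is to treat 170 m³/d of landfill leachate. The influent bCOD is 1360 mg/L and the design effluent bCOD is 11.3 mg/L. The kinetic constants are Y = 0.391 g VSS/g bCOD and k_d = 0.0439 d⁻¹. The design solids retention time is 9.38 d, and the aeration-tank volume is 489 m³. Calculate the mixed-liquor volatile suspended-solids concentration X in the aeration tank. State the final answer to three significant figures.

Solving the biomass balance for X: X = Y Q (S₀−S) θ_c / [V (1+k_d θ_c)] = 0.391 × 170 × (1360 − 11.3) × 9.38 / [489 × (1 + 0.0439 × 9.38)] = 1218 mg/L.

X ≈ 1220 mg/L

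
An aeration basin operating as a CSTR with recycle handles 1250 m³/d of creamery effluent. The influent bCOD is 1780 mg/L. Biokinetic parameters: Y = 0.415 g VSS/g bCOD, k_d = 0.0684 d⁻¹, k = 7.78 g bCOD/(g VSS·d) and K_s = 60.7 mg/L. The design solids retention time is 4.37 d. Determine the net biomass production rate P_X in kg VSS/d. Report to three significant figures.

P_X ≈ 708 kg VSS/d

For a completely mixed reactor with recycle the Lawrence–McCarty relation gives S = K_s·(1 + k_d·θ_c) / [θ_c·(Y·k − k_d) − 1] = 60.7 × (1 + 0.0684 × 4.37) / [4.37 × (0.415 × 7.78 − 0.0684) − 1] = 78.84 / 12.81 = 6.155 mg/L.
Observed yield with endogenous decay: Y_obs = Y / (1 + k_d·θ_c) = 0.415 / (1 + 0.0684 × 4.37) = 0.415 / 1.299 = 0.3195 g VSS/g bCOD.
ΔS = 1780 − 6.15 = 1774 mg/L, so the substrate removal rate is 1250 × 1774/1000 = 2217 kg bCOD/d.
Biomass produced: P_X = Y_obs·Q·ΔS = 0.3195 × 2217 ≈ 708.4 kg VSS/d.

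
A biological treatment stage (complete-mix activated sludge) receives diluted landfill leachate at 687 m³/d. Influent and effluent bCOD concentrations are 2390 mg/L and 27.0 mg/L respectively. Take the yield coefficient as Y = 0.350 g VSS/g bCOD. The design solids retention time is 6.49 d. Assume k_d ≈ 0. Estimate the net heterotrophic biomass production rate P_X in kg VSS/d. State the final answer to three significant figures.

Since k_d ≈ 0, Y_obs = Y = 0.350 g VSS/g bCOD.
ΔS = 2390 − 27.0 = 2363 mg/L, so the substrate removal rate is 687 × 2363/1000 = 1623 kg bCOD/d.
Net biomass production P_X = Y_obs × Q·(S₀ − S) = 0.3500 × 1623 = 568.2 kg VSS/d.

P_X ≈ 568 kg VSS/d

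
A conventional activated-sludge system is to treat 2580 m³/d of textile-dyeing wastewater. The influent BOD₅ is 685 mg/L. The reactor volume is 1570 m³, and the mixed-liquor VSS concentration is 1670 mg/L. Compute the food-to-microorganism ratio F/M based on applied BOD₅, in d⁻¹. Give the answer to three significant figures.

F/M ≈ 0.674 d⁻¹

Food-to-microorganism ratio F/M = Q S₀ / (V X) = 2580 × 685 / (1570 × 1670) = 0.6741 d⁻¹.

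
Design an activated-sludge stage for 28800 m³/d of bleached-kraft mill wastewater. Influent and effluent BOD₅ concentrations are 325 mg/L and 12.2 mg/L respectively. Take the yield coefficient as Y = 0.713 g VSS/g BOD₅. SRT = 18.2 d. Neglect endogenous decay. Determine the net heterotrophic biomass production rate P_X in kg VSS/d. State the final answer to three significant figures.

Since k_d ≈ 0, Y_obs = Y = 0.713 g VSS/g BOD₅.
Substrate removed = Q·(S₀ − S) = 28800 m³/d × (325 − 12.2) g/m³ = 9.01×10^6 g/d = 9009 kg/d.
Net biomass production P_X = Y_obs × Q·(S₀ − S) = 0.7130 × 9009 = 6423 kg VSS/d.

P_X ≈ 6420 kg VSS/d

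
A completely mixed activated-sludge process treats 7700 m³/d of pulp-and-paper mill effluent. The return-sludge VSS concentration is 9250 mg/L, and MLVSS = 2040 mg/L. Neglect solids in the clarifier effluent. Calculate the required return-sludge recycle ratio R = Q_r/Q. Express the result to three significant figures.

R ≈ 0.283

Mass balance around the secondary clarifier (neglecting effluent solids): R = X / (X_r − X) = 2040 / (9250 − 2040) = 0.2829.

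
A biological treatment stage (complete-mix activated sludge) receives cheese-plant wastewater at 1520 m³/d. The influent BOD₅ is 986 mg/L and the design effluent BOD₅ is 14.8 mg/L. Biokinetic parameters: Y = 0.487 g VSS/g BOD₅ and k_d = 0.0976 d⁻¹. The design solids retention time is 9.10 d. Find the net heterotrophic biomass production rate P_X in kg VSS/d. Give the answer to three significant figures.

The observed yield is Y_obs = Y/(1 + k_d·θ_c) = 0.487 / (1 + 0.0976 × 9.10) = 0.487 / 1.888 = 0.2579 g VSS per g BOD₅ removed.
ΔS = 986 − 14.8 = 971.2 mg/L, so the substrate removal rate is 1520 × 971.2/1000 = 1476 kg BOD₅/d.
So the net sludge growth is P_X = 0.2579 × 1476 = 380.8 kg VSS/d.

P_X ≈ 381 kg VSS/d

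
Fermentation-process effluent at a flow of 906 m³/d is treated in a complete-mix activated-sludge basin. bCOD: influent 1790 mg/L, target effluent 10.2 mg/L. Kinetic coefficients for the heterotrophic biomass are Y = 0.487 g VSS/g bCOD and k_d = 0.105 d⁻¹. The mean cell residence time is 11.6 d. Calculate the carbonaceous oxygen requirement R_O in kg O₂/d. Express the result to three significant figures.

Y_obs = Y / (1 + k_d θ_c) = 0.487 / (1 + 0.105 × 11.6) = 0.487 / 2.218 = 0.2196.
ΔS = 1790 − 10.2 = 1780 mg/L, so the substrate removal rate is 906 × 1780/1000 = 1612 kg bCOD/d.
P_X = Y_obs·Q·(S₀ − S) = 0.2196 × 1612 = 354.1 kg VSS/d.
R_O = Q·(S₀ − S) − 1.42·P_X = 1612 − 1.42 × 354.1 = 1110 kg O₂/d.

R_O ≈ 1110 kg O₂/d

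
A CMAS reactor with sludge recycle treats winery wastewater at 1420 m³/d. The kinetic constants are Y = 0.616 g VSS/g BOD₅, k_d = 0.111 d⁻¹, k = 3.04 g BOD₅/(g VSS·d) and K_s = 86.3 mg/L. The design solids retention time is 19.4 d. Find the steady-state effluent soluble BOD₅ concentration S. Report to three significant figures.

S ≈ 8.20 mg/L

For a completely mixed reactor with recycle the Lawrence–McCarty relation gives S = K_s·(1 + k_d·θ_c) / [θ_c·(Y·k − k_d) − 1] = 86.3 × (1 + 0.111 × 19.4) / [19.4 × (0.616 × 3.04 − 0.111) − 1] = 272.1 / 33.18 = 8.203 mg/L.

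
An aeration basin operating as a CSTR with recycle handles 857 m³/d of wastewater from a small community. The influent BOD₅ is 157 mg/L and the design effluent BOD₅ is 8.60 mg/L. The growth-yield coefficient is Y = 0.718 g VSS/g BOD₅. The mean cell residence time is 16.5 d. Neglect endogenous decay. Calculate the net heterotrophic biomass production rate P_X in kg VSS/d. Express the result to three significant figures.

No decay correction is needed, so Y_obs = Y = 0.718.
Q·(S₀ − S) = 857 × (157 − 8.60) × 10⁻³ = 127.2 kg/d removed.
Biomass produced: P_X = Y_obs·Q·ΔS = 0.7180 × 127.2 ≈ 91.31 kg VSS/d.

P_X ≈ 91.3 kg VSS/d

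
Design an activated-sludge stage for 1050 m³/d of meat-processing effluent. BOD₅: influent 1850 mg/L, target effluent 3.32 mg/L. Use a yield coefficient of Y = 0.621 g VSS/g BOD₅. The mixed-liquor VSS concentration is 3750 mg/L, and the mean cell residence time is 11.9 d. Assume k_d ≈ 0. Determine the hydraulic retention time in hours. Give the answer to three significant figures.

τ ≈ 87.3 h

With k_d = 0 the design equation reduces to V = Y Q (S₀−S) θ_c / X = 0.621 × 1050 × (1850 − 3.32) × 11.9 / 3750 = 3821 m³.
τ = V/Q = 3821/1050 = 3.639 d, or 87.34 h.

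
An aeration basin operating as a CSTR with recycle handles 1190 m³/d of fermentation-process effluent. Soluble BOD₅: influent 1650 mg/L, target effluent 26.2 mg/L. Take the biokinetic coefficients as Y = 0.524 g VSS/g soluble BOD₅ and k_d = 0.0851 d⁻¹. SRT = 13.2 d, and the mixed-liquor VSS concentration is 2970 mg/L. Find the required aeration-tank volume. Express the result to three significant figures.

V ≈ 2120 m³

From the SRT design equation V = Y Q (S₀−S) θ_c / [X (1 + k_d θ_c)] = 0.524 × 1190 × (1650 − 26.2) × 13.2 / [2970 × (1 + 0.0851 × 13.2)] = 1.34×10^7 / 6306 = 2119 m³.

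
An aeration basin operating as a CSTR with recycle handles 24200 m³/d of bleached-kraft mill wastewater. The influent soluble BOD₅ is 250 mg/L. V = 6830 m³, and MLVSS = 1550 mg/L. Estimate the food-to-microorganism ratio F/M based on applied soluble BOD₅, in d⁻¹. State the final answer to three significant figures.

Food-to-microorganism ratio F/M = Q S₀ / (V X) = 24200 × 250 / (6830 × 1550) = 0.5715 d⁻¹.

F/M ≈ 0.571 d⁻¹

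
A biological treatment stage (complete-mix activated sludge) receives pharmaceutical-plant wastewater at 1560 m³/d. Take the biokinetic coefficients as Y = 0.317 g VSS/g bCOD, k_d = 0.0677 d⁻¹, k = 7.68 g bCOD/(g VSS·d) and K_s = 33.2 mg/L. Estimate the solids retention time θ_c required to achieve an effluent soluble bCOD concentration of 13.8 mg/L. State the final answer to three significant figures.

θ_c ≈ 1.55 d

At the target effluent, Y k S/(K_s+S) = 0.317×7.68×13.8/47.00 = 0.7148 d⁻¹.
1/θ_c = 0.7148 − 0.0677 = 0.6471 d⁻¹, so θ_c = 1.545 d.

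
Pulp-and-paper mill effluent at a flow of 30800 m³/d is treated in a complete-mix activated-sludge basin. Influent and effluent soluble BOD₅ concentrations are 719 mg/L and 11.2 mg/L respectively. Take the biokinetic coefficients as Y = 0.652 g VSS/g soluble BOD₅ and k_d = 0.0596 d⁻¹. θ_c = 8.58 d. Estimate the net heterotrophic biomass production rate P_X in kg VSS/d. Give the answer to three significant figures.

P_X ≈ 9400 kg VSS/d

Correct the yield for decay: Y_obs = Y/(1 + k_d θ_c) = 0.652 / (1 + 0.0596 × 8.58) = 0.652 / 1.511 = 0.4314.
ΔS = 719 − 11.2 = 707.8 mg/L, so the substrate removal rate is 30800 × 707.8/1000 = 21800 kg soluble BOD₅/d.
P_X = Y_obs · Q(S₀ − S) = 0.4314 × 21800 = 9405 kg VSS/d.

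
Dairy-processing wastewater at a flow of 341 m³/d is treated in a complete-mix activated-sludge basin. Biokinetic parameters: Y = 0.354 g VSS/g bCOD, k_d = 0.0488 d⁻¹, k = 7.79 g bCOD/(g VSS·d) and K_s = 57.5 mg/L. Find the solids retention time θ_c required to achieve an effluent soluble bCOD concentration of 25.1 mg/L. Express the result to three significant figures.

θ_c ≈ 1.27 d

At the target effluent, Y k S/(K_s+S) = 0.354×7.79×25.1/82.60 = 0.8380 d⁻¹.
Then 1/θ_c = μ − k_d = 0.8380 − 0.0488 = 0.7892 d⁻¹, giving θ_c = 1.267 d.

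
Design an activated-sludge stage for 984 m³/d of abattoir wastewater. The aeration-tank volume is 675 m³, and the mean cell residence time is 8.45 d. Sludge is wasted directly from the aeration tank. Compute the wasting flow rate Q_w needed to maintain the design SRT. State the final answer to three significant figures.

Wasting from the aeration tank: Q_w = V / θ_c = 675.0 / 8.45 = 79.88 m³/d.

Q_w ≈ 79.9 m³/d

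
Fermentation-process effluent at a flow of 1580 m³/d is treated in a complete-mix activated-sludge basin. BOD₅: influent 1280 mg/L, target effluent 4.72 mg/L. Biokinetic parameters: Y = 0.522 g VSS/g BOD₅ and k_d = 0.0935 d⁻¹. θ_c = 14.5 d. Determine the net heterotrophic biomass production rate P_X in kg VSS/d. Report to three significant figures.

P_X ≈ 446 kg VSS/d

Y_obs = Y / (1 + k_d θ_c) = 0.522 / (1 + 0.0935 × 14.5) = 0.522 / 2.356 = 0.2216.
Q·(S₀ − S) = 1580 × (1280 − 4.72) × 10⁻³ = 2015 kg/d removed.
P_X = Y_obs · Q(S₀ − S) = 0.2216 × 2015 = 446.5 kg VSS/d.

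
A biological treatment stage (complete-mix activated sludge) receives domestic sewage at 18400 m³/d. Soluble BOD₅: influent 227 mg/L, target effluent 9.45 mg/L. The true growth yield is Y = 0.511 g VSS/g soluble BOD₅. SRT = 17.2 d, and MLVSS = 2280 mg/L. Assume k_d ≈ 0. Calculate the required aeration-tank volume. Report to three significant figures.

V ≈ 15400 m³

V·X = Y·Q·ΔS·θ_c gives V = 0.511 × 18400 × (227 − 9.45) × 17.2 / 2280 = 15431 m³.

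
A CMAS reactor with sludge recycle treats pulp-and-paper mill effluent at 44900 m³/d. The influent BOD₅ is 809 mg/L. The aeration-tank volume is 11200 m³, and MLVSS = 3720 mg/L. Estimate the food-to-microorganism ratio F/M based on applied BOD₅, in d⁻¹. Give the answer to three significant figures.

F/M ≈ 0.872 d⁻¹

F/M = Q·S₀ / (V·X) = 44900 × 809 / (11200 × 3720) = 0.8718 g BOD₅·(g VSS·d)⁻¹.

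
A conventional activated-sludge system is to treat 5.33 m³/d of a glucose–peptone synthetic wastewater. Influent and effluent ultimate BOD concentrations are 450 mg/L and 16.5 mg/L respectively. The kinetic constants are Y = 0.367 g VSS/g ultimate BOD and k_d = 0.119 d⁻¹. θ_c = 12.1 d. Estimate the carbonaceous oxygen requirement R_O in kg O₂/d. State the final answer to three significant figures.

Y_obs = Y / (1 + k_d θ_c) = 0.367 / (1 + 0.119 × 12.1) = 0.367 / 2.440 = 0.1504.
Q·(S₀ − S) = 5.33 × (450 − 16.5) × 10⁻³ = 2.311 kg/d removed.
P_X = Y_obs·Q·(S₀ − S) = 0.1504 × 2.311 = 0.3475 kg VSS/d.
R_O = Q·ΔS − 1.42 P_X = 2.311 − 0.4935 = 1.817 kg O₂/d.

R_O ≈ 1.82 kg O₂/d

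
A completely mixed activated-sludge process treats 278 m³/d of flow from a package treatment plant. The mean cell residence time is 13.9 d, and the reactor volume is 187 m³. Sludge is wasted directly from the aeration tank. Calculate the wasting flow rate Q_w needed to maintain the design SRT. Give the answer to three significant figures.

Q_w ≈ 13.5 m³/d

For wasting at MLVSS concentration, Q_w = V/θ_c = 187.0/13.9 = 13.45 m³/d.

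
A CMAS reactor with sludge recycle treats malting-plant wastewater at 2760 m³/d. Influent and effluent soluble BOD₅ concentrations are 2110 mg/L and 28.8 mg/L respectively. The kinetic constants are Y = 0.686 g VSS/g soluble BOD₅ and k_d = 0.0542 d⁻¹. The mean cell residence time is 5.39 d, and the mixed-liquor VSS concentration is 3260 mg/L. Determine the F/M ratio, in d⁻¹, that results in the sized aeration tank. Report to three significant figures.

Rearranging the biomass balance for a CMAS with decay, V = Y·Q·ΔS·θ_c / [X·(1+k_d θ_c)] = 0.686 × 2760 × (2110 − 28.8) × 5.39 / [3260 × (1 + 0.0542 × 5.39)] = 2.12×10^7 / 4212 = 5042 m³.
Food-to-microorganism ratio F/M = Q S₀ / (V X) = 2760 × 2110 / (5042 × 3260) = 0.3543 d⁻¹.

F/M ≈ 0.354 d⁻¹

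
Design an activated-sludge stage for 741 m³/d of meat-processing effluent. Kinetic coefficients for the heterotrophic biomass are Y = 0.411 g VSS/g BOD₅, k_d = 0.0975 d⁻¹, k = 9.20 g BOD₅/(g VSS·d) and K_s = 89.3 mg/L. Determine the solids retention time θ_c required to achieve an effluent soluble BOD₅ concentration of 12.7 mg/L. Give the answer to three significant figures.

Specific growth rate at S = 12.7 mg/L: μ = YkS/(K_s+S) = 0.411·9.20·12.7/(89.3+12.7) = 0.4708 d⁻¹.
1/θ_c = 0.4708 − 0.0975 = 0.3733 d⁻¹, so θ_c = 2.679 d.

θ_c ≈ 2.68 d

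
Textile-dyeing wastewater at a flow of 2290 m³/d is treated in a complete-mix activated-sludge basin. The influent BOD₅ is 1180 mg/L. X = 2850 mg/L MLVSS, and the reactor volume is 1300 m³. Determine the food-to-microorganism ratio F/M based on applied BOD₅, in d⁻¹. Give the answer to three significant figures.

Food-to-microorganism ratio F/M = Q S₀ / (V X) = 2290 × 1180 / (1300 × 2850) = 0.7293 d⁻¹.

F/M ≈ 0.729 d⁻¹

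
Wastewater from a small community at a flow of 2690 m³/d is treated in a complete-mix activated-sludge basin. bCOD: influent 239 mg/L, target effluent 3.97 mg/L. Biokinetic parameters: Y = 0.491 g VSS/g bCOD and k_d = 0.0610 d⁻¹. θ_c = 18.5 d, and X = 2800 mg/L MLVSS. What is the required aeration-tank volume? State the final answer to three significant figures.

Steady-state biomass mass balance: V·X·(1 + k_d·θ_c) = Y·Q·(S₀ − S)·θ_c, so V = 0.491 × 2690 × (239 − 3.97) × 18.5 / [2800 × (1 + 0.0610 × 18.5)] = 5.74×10^6 / 5960 = 963.6 m³.

V ≈ 964 m³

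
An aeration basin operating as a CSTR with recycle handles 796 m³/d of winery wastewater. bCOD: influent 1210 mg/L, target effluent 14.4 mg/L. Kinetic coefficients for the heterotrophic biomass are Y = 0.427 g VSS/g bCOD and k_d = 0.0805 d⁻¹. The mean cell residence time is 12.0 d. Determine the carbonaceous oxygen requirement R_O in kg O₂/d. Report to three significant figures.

R_O ≈ 658 kg O₂/d

Y_obs = Y / (1 + k_d θ_c) = 0.427 / (1 + 0.0805 × 12.0) = 0.427 / 1.966 = 0.2172.
Substrate removed = Q·(S₀ − S) = 796 m³/d × (1210 − 14.4) g/m³ = 9.52×10^5 g/d = 951.7 kg/d.
Biomass synthesised: P_X = Y_obs × 951.7 = 206.7 kg VSS/d.
R_O = Q·ΔS − 1.42 P_X = 951.7 − 293.5 = 658.2 kg O₂/d.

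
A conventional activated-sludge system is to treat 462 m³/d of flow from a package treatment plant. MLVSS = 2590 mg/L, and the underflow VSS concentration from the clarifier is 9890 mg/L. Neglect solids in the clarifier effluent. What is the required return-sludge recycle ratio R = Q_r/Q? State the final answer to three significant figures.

Mass balance around the secondary clarifier (neglecting effluent solids): R = X / (X_r − X) = 2590 / (9890 − 2590) = 0.3548.

R ≈ 0.355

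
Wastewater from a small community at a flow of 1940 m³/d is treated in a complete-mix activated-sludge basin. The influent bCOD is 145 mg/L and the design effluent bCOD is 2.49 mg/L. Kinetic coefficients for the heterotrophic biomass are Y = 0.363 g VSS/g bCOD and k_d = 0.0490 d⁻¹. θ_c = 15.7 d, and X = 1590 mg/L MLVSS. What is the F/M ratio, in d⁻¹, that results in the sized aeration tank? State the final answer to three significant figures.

Rearranging the biomass balance for a CMAS with decay, V = Y·Q·ΔS·θ_c / [X·(1+k_d θ_c)] = 0.363 × 1940 × (145 − 2.49) × 15.7 / [1590 × (1 + 0.0490 × 15.7)] = 1.58×10^6 / 2813 = 560.1 m³.
Food-to-microorganism ratio F/M = Q S₀ / (V X) = 1940 × 145 / (560.1 × 1590) = 0.3159 d⁻¹.

F/M ≈ 0.316 d⁻¹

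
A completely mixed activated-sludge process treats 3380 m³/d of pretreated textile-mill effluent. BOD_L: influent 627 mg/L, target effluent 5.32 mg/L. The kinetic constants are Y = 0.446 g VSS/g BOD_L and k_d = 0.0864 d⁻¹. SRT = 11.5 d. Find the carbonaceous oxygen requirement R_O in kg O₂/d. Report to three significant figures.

R_O ≈ 1430 kg O₂/d

Y_obs = Y / (1 + k_d θ_c) = 0.446 / (1 + 0.0864 × 11.5) = 0.446 / 1.994 = 0.2237.
Mass of BOD_L removed per day: Q(S₀ − S) = 3380 × 621.7 g/m³ = 2101 kg/d.
P_X = Y_obs·Q·(S₀ − S) = 0.2237 × 2101 = 470.1 kg VSS/d.
Carbonaceous O₂ demand = substrate oxidised − cell-mass equivalent = 2101 − 1.42 × 470.1 = 1434 kg O₂/d.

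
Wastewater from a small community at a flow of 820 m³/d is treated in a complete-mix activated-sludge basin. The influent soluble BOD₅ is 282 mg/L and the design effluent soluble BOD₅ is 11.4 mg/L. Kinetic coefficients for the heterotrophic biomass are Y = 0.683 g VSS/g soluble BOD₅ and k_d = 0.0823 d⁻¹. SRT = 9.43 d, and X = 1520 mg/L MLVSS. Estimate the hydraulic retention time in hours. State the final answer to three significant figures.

τ ≈ 15.5 h

Rearranging the biomass balance for a CMAS with decay, V = Y·Q·ΔS·θ_c / [X·(1+k_d θ_c)] = 0.683 × 820 × (282 − 11.4) × 9.43 / [1520 × (1 + 0.0823 × 9.43)] = 1.43×10^6 / 2700 = 529.4 m³.
HRT = V/Q = 529.4 m³ / 820 m³·d⁻¹ = 0.6456 d × 24 = 15.49 h.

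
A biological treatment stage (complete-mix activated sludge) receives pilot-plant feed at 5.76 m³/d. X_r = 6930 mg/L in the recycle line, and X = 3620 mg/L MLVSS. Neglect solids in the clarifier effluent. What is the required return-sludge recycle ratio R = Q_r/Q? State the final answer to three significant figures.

R ≈ 1.09

Mass balance around the secondary clarifier (neglecting effluent solids): R = X / (X_r − X) = 3620 / (6930 − 3620) = 1.094.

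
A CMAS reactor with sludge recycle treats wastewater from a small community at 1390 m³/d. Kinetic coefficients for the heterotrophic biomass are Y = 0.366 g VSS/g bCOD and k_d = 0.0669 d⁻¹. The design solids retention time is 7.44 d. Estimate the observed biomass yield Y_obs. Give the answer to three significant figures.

Y_obs ≈ 0.244 g VSS/g bCOD

Y_obs = Y / (1 + k_d θ_c) = 0.366 / (1 + 0.0669 × 7.44) = 0.366 / 1.498 = 0.2444.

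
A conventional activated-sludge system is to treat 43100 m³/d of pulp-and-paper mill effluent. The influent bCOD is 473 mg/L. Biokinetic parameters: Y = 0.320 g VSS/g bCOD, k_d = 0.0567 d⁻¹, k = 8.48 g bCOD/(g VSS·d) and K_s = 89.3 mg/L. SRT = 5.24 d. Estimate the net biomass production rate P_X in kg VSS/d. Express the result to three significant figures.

For a completely mixed reactor with recycle the Lawrence–McCarty relation gives S = K_s·(1 + k_d·θ_c) / [θ_c·(Y·k − k_d) − 1] = 89.3 × (1 + 0.0567 × 5.24) / [5.24 × (0.320 × 8.48 − 0.0567) − 1] = 115.8 / 12.92 = 8.964 mg/L.
The observed yield is Y_obs = Y/(1 + k_d·θ_c) = 0.320 / (1 + 0.0567 × 5.24) = 0.320 / 1.297 = 0.2467 g VSS per g bCOD removed.
Q·(S₀ − S) = 43100 × (473 − 8.96) × 10⁻³ = 20000 kg/d removed.
Net biomass production P_X = Y_obs × Q·(S₀ − S) = 0.2467 × 20000 = 4934 kg VSS/d.

P_X ≈ 4930 kg VSS/d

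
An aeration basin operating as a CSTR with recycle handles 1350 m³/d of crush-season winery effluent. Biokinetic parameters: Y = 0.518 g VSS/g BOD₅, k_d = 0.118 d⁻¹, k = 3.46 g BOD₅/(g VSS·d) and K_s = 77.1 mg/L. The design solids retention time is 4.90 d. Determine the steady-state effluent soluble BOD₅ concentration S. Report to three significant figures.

S ≈ 16.9 mg/L

From the Monod/SRT balance for a CMAS, S = K_s·(1+k_d θ_c)/[θ_c·(Y k − k_d) − 1] = 77.1 × (1 + 0.118 × 4.90) / [4.90 × (0.518 × 3.46 − 0.118) − 1] = 121.7 / 7.204 = 16.89 mg/L.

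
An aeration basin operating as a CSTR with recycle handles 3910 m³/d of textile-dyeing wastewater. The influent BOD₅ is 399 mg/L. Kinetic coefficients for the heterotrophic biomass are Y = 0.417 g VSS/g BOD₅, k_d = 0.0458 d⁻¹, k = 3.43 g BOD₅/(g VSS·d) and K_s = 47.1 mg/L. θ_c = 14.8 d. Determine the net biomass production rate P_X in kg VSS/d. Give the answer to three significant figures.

P_X ≈ 384 kg VSS/d

For a completely mixed reactor with recycle the Lawrence–McCarty relation gives S = K_s·(1 + k_d·θ_c) / [θ_c·(Y·k − k_d) − 1] = 47.1 × (1 + 0.0458 × 14.8) / [14.8 × (0.417 × 3.43 − 0.0458) − 1] = 79.03 / 19.49 = 4.055 mg/L.
Y_obs = Y / (1 + k_d θ_c) = 0.417 / (1 + 0.0458 × 14.8) = 0.417 / 1.678 = 0.2485.
Mass of BOD₅ removed per day: Q(S₀ − S) = 3910 × 394.9 g/m³ = 1544 kg/d.
Biomass produced: P_X = Y_obs·Q·ΔS = 0.2485 × 1544 ≈ 383.8 kg VSS/d.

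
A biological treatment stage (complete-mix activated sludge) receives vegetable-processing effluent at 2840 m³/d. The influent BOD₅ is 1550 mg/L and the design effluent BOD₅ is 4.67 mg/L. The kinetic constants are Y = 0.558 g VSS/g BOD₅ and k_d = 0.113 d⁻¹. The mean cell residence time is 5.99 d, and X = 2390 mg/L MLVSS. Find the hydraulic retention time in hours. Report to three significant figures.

τ ≈ 30.9 h

Steady-state biomass mass balance: V·X·(1 + k_d·θ_c) = Y·Q·(S₀ − S)·θ_c, so V = 0.558 × 2840 × (1550 − 4.67) × 5.99 / [2390 × (1 + 0.113 × 5.99)] = 1.47×10^7 / 4008 = 3660 m³.
τ = V/Q = 3660/2840 = 1.289 d, or 30.93 h.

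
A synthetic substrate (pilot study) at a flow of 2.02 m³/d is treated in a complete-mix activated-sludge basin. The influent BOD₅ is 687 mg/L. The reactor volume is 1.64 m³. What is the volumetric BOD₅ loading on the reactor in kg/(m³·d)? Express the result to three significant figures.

L_v ≈ 0.846 kg BOD₅/(m³·d)

Applied BOD₅ load per unit volume = Q·S₀/V = (2.02 × 687/1000)/1.640 = 0.8462 kg BOD₅·m⁻³·d⁻¹.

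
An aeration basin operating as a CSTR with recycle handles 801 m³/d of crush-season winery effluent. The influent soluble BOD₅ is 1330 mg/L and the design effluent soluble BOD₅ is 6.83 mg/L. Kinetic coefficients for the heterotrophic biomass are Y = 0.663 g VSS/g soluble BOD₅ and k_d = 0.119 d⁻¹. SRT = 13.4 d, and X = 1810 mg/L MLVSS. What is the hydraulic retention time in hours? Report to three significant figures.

From the SRT design equation V = Y Q (S₀−S) θ_c / [X (1 + k_d θ_c)] = 0.663 × 801 × (1330 − 6.83) × 13.4 / [1810 × (1 + 0.119 × 13.4)] = 9.42×10^6 / 4696 = 2005 m³.
τ = V/Q = 2005/801 = 2.503 d, or 60.08 h.

τ ≈ 60.1 h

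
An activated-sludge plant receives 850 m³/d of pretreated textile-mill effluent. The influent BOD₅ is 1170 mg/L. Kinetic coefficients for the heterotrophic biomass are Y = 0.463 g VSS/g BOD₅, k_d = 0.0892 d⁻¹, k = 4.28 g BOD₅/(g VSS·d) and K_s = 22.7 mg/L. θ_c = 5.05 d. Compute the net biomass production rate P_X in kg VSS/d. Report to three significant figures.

P_X ≈ 316 kg VSS/d

Effluent substrate depends only on kinetics and SRT: S = K_s(1 + k_d θ_c) / [θ_c(Yk − k_d) − 1] = 22.7 × (1 + 0.0892 × 5.05) / [5.05 × (0.463 × 4.28 − 0.0892) − 1] = 32.93 / 8.557 = 3.848 mg/L.
Y_obs = Y / (1 + k_d θ_c) = 0.463 / (1 + 0.0892 × 5.05) = 0.463 / 1.450 = 0.3192.
Mass of BOD₅ removed per day: Q(S₀ − S) = 850 × 1166 g/m³ = 991.2 kg/d.
Net biomass production P_X = Y_obs × Q·(S₀ − S) = 0.3192 × 991.2 = 316.4 kg VSS/d.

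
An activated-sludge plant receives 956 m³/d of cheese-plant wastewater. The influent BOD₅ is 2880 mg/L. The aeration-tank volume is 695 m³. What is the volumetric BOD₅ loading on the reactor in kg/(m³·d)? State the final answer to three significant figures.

L_v = Q S₀ / V = 956 × 2880 × 10⁻³ / 695.0 = 3.962 kg/(m³·d).

L_v ≈ 3.96 kg BOD₅/(m³·d)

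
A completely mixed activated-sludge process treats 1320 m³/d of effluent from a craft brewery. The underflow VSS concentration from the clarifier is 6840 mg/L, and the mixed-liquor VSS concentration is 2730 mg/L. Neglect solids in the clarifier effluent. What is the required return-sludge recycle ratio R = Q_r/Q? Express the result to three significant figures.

R = Q_r/Q = X/(X_r − X) = 2730 / (6840 − 2730) = 0.6642.

R ≈ 0.664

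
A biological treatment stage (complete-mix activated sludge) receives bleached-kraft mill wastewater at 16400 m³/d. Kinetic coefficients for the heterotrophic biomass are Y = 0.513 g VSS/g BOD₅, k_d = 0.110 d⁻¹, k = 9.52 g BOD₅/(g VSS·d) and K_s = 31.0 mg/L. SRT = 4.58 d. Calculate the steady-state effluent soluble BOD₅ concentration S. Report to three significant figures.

From the Monod/SRT balance for a CMAS, S = K_s·(1+k_d θ_c)/[θ_c·(Y k − k_d) − 1] = 31.0 × (1 + 0.110 × 4.58) / [4.58 × (0.513 × 9.52 − 0.110) − 1] = 46.62 / 20.86 = 2.234 mg/L.

S ≈ 2.23 mg/L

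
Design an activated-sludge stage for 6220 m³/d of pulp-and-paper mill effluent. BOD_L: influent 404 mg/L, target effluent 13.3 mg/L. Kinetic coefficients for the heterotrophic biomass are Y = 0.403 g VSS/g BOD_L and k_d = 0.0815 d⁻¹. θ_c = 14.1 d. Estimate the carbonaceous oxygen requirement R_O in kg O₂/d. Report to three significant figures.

R_O ≈ 1780 kg O₂/d

Correct the yield for decay: Y_obs = Y/(1 + k_d θ_c) = 0.403 / (1 + 0.0815 × 14.1) = 0.403 / 2.149 = 0.1875.
ΔS = 404 − 13.3 = 390.7 mg/L, so the substrate removal rate is 6220 × 390.7/1000 = 2430 kg BOD_L/d.
Biomass synthesised: P_X = Y_obs × 2430 = 455.7 kg VSS/d.
Carbonaceous O₂ demand = substrate oxidised − cell-mass equivalent = 2430 − 1.42 × 455.7 = 1783 kg O₂/d.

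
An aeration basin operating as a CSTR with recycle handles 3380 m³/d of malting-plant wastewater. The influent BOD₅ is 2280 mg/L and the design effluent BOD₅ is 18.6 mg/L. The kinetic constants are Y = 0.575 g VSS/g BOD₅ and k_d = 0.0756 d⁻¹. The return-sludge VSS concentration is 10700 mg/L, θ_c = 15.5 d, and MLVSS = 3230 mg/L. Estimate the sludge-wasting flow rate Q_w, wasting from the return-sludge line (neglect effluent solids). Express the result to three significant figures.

Q_w ≈ 189 m³/d

Rearranging the biomass balance for a CMAS with decay, V = Y·Q·ΔS·θ_c / [X·(1+k_d θ_c)] = 0.575 × 3380 × (2280 − 18.6) × 15.5 / [3230 × (1 + 0.0756 × 15.5)] = 6.81×10^7 / 7015 = 9711 m³.
θ_c = V·X/(Q_w·X_r) when wasting from the recycle, so Q_w = V·X/(θ_c·X_r) = 9711 × 3230 / (15.5 × 10700) = 189.1 m³/d.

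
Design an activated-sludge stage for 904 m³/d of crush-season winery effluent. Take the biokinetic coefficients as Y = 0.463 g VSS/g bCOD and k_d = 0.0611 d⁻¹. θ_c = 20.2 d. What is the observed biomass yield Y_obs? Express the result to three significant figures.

Observed yield with endogenous decay: Y_obs = Y / (1 + k_d·θ_c) = 0.463 / (1 + 0.0611 × 20.2) = 0.463 / 2.234 = 0.2072 g VSS/g bCOD.

Y_obs ≈ 0.207 g VSS/g bCOD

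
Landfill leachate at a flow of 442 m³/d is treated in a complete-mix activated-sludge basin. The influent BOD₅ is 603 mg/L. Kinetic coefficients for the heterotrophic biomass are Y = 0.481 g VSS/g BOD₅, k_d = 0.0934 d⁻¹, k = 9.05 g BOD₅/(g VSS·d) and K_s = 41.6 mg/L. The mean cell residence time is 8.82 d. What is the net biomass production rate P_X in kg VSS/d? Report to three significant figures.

Effluent substrate depends only on kinetics and SRT: S = K_s(1 + k_d θ_c) / [θ_c(Yk − k_d) − 1] = 41.6 × (1 + 0.0934 × 8.82) / [8.82 × (0.481 × 9.05 − 0.0934) − 1] = 75.87 / 36.57 = 2.075 mg/L.
The observed yield is Y_obs = Y/(1 + k_d·θ_c) = 0.481 / (1 + 0.0934 × 8.82) = 0.481 / 1.824 = 0.2637 g VSS per g BOD₅ removed.
ΔS = 603 − 2.07 = 600.9 mg/L, so the substrate removal rate is 442 × 600.9/1000 = 265.6 kg BOD₅/d.
So the net sludge growth is P_X = 0.2637 × 265.6 = 70.05 kg VSS/d.

P_X ≈ 70.1 kg VSS/d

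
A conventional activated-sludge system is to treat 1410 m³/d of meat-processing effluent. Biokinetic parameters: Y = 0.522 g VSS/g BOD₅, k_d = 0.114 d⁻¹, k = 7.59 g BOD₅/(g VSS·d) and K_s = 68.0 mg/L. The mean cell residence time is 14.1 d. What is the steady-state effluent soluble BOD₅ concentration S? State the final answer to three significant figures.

S ≈ 3.33 mg/L

From the Monod/SRT balance for a CMAS, S = K_s·(1+k_d θ_c)/[θ_c·(Y k − k_d) − 1] = 68.0 × (1 + 0.114 × 14.1) / [14.1 × (0.522 × 7.59 − 0.114) − 1] = 177.3 / 53.26 = 3.329 mg/L.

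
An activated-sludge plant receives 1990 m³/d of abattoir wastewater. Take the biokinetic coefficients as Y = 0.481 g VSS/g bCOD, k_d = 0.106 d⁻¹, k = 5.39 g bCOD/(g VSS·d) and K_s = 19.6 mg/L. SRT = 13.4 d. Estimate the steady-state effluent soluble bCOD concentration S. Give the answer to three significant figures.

From the Monod/SRT balance for a CMAS, S = K_s·(1+k_d θ_c)/[θ_c·(Y k − k_d) − 1] = 19.6 × (1 + 0.106 × 13.4) / [13.4 × (0.481 × 5.39 − 0.106) − 1] = 47.44 / 32.32 = 1.468 mg/L.

S ≈ 1.47 mg/L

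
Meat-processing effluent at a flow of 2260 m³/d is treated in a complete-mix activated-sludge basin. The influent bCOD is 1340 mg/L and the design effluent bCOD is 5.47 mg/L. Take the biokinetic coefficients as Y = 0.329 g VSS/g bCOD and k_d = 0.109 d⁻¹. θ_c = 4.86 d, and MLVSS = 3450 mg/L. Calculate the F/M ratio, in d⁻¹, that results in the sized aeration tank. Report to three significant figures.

F/M ≈ 0.961 d⁻¹

Rearranging the biomass balance for a CMAS with decay, V = Y·Q·ΔS·θ_c / [X·(1+k_d θ_c)] = 0.329 × 2260 × (1340 − 5.47) × 4.86 / [3450 × (1 + 0.109 × 4.86)] = 4.82×10^6 / 5278 = 913.8 m³.
F/M = Q·S₀ / (V·X) = 2260 × 1340 / (913.8 × 3450) = 0.9606 g bCOD·(g VSS·d)⁻¹.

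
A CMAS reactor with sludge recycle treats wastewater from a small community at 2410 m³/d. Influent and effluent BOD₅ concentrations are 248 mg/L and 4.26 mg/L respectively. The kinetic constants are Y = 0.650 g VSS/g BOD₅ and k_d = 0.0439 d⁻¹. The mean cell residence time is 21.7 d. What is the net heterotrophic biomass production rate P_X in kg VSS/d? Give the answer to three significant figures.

P_X ≈ 196 kg VSS/d

The observed yield is Y_obs = Y/(1 + k_d·θ_c) = 0.650 / (1 + 0.0439 × 21.7) = 0.650 / 1.953 = 0.3329 g VSS per g BOD₅ removed.
Mass of BOD₅ removed per day: Q(S₀ − S) = 2410 × 243.7 g/m³ = 587.4 kg/d.
So the net sludge growth is P_X = 0.3329 × 587.4 = 195.5 kg VSS/d.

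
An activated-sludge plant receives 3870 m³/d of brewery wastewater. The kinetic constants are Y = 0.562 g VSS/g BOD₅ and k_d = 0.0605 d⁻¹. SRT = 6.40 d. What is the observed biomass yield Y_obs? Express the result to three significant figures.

Y_obs ≈ 0.405 g VSS/g BOD₅

Y_obs = Y / (1 + k_d θ_c) = 0.562 / (1 + 0.0605 × 6.40) = 0.562 / 1.387 = 0.4051.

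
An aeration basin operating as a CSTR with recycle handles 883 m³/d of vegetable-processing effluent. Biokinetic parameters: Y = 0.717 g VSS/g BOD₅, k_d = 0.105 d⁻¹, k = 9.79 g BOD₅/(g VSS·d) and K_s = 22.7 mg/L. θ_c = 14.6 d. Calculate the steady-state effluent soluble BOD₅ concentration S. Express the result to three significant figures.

Effluent substrate depends only on kinetics and SRT: S = K_s(1 + k_d θ_c) / [θ_c(Yk − k_d) − 1] = 22.7 × (1 + 0.105 × 14.6) / [14.6 × (0.717 × 9.79 − 0.105) − 1] = 57.50 / 99.95 = 0.5753 mg/L.

S ≈ 0.575 mg/L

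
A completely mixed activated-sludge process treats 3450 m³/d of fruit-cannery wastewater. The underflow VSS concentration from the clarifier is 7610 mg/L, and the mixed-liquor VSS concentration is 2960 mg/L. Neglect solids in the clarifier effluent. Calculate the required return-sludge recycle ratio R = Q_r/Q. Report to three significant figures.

R ≈ 0.637

Mass balance around the secondary clarifier (neglecting effluent solids): R = X / (X_r − X) = 2960 / (7610 − 2960) = 0.6366.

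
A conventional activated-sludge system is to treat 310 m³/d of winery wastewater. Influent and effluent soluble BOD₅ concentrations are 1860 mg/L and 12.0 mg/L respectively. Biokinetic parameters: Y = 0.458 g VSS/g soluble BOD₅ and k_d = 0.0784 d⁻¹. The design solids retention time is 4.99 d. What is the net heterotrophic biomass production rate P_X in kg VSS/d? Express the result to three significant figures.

Observed yield with endogenous decay: Y_obs = Y / (1 + k_d·θ_c) = 0.458 / (1 + 0.0784 × 4.99) = 0.458 / 1.391 = 0.3292 g VSS/g soluble BOD₅.
Q·(S₀ − S) = 310 × (1860 − 12.0) × 10⁻³ = 572.9 kg/d removed.
Net biomass production P_X = Y_obs × Q·(S₀ − S) = 0.3292 × 572.9 = 188.6 kg VSS/d.

P_X ≈ 189 kg VSS/d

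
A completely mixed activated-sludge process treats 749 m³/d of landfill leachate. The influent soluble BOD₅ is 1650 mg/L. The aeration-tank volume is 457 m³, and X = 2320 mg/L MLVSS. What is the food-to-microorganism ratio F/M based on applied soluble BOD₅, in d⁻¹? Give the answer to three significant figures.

Food-to-microorganism ratio F/M = Q S₀ / (V X) = 749 × 1650 / (457.0 × 2320) = 1.166 d⁻¹.

F/M ≈ 1.17 d⁻¹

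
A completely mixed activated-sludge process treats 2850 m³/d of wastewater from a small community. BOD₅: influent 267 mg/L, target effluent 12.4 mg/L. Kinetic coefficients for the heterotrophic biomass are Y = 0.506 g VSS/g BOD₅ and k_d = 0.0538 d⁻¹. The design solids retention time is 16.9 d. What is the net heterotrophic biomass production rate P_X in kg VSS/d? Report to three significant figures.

Correct the yield for decay: Y_obs = Y/(1 + k_d θ_c) = 0.506 / (1 + 0.0538 × 16.9) = 0.506 / 1.909 = 0.2650.
Q·(S₀ − S) = 2850 × (267 − 12.4) × 10⁻³ = 725.6 kg/d removed.
Biomass produced: P_X = Y_obs·Q·ΔS = 0.2650 × 725.6 ≈ 192.3 kg VSS/d.

P_X ≈ 192 kg VSS/d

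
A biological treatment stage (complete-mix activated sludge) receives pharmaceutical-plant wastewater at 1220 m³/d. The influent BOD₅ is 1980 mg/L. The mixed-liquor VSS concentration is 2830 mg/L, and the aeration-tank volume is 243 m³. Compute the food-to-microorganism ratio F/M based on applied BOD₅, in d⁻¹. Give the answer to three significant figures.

F/M ≈ 3.51 d⁻¹

F/M = applied load / biomass = Q·S₀/(V·X) = 1220 × 1980 / (243.0 × 2830) = 3.513 d⁻¹.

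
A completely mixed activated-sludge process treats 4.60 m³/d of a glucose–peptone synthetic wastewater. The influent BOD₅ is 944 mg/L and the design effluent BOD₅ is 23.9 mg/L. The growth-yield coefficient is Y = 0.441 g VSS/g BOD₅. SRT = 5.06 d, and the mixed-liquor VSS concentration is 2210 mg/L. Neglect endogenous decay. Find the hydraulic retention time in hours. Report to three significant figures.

τ ≈ 22.3 h

V·X = Y·Q·ΔS·θ_c gives V = 0.441 × 4.60 × (944 − 23.9) × 5.06 / 2210 = 4.274 m³.
HRT = V/Q = 4.274 m³ / 4.60 m³·d⁻¹ = 0.9290 d × 24 = 22.30 h.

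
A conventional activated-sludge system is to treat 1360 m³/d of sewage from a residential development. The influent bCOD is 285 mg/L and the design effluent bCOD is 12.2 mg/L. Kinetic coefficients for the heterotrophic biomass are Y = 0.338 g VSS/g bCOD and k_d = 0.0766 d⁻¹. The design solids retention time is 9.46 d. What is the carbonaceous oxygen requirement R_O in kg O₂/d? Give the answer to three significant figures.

Correct the yield for decay: Y_obs = Y/(1 + k_d θ_c) = 0.338 / (1 + 0.0766 × 9.46) = 0.338 / 1.725 = 0.1960.
Mass of bCOD removed per day: Q(S₀ − S) = 1360 × 272.8 g/m³ = 371.0 kg/d.
P_X = Y_obs·Q·(S₀ − S) = 0.1960 × 371.0 = 72.71 kg VSS/d.
Carbonaceous O₂ demand = substrate oxidised − cell-mass equivalent = 371.0 − 1.42 × 72.71 = 267.8 kg O₂/d.

R_O ≈ 268 kg O₂/d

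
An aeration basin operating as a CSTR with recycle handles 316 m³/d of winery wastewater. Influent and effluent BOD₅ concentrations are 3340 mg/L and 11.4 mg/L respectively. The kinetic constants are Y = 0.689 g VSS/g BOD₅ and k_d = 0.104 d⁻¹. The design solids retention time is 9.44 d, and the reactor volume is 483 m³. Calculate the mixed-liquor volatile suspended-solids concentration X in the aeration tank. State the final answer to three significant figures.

Solving the biomass balance for X: X = Y Q (S₀−S) θ_c / [V (1+k_d θ_c)] = 0.689 × 316 × (3340 − 11.4) × 9.44 / [483 × (1 + 0.104 × 9.44)] = 7147 mg/L.

X ≈ 7150 mg/L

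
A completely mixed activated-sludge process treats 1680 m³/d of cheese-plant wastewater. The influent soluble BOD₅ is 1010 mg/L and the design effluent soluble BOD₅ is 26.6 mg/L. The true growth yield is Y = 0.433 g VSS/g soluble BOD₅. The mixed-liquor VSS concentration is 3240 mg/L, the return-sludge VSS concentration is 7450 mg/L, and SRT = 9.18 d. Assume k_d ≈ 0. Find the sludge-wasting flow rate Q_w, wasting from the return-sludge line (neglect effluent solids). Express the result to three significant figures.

V·X = Y·Q·ΔS·θ_c gives V = 0.433 × 1680 × (1010 − 26.6) × 9.18 / 3240 = 2027 m³.
θ_c = V·X/(Q_w·X_r) when wasting from the recycle, so Q_w = V·X/(θ_c·X_r) = 2027 × 3240 / (9.18 × 7450) = 96.02 m³/d.

Q_w ≈ 96.0 m³/d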